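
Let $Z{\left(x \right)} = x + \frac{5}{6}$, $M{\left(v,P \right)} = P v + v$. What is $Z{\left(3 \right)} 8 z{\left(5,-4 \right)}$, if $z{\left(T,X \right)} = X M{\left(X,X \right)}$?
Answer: $-1472$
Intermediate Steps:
$M{\left(v,P \right)} = v + P v$
$z{\left(T,X \right)} = X^{2} \left(1 + X\right)$ ($z{\left(T,X \right)} = X X \left(1 + X\right) = X^{2} \left(1 + X\right)$)
$Z{\left(x \right)} = \frac{5}{6} + x$ ($Z{\left(x \right)} = x + 5 \cdot \frac{1}{6} = x + \frac{5}{6} = \frac{5}{6} + x$)
$Z{\left(3 \right)} 8 z{\left(5,-4 \right)} = \left(\frac{5}{6} + 3\right) 8 \left(-4\right)^{2} \left(1 - 4\right) = \frac{23}{6} \cdot 8 \cdot 16 \left(-3\right) = \frac{92}{3} \left(-48\right) = -1472$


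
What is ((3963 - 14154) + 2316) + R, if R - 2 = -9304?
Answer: -17177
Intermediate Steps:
R = -9302 (R = 2 - 9304 = -9302)
((3963 - 14154) + 2316) + R = ((3963 - 14154) + 2316) - 9302 = (-10191 + 2316) - 9302 = -7875 - 9302 = -17177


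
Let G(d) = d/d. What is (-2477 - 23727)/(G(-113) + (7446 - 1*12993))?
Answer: 13102/2773 ≈ 4.7248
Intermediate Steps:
G(d) = 1
(-2477 - 23727)/(G(-113) + (7446 - 1*12993)) = (-2477 - 23727)/(1 + (7446 - 1*12993)) = -26204/(1 + (7446 - 12993)) = -26204/(1 - 5547) = -26204/(-5546) = -26204*(-1/5546) = 13102/2773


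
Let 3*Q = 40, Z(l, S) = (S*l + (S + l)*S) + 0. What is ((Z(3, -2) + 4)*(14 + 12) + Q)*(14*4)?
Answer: -15232/3 ≈ -5077.3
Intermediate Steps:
Z(l, S) = S*l + S*(S + l) (Z(l, S) = (S*l + S*(S + l)) + 0 = S*l + S*(S + l))
Q = 40/3 (Q = (⅓)*40 = 40/3 ≈ 13.333)
((Z(3, -2) + 4)*(14 + 12) + Q)*(14*4) = ((-2*(-2 + 2*3) + 4)*(14 + 12) + 40/3)*(14*4) = ((-2*(-2 + 6) + 4)*26 + 40/3)*56 = ((-2*4 + 4)*26 + 40/3)*56 = ((-8 + 4)*26 + 40/3)*56 = (-4*26 + 40/3)*56 = (-104 + 40/3)*56 = -272/3*56 = -15232/3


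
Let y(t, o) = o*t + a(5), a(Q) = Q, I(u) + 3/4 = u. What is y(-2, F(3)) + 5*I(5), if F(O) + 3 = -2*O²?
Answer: 273/4 ≈ 68.250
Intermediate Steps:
I(u) = -¾ + u
F(O) = -3 - 2*O²
y(t, o) = 5 + o*t (y(t, o) = o*t + 5 = 5 + o*t)
y(-2, F(3)) + 5*I(5) = (5 + (-3 - 2*3²)*(-2)) + 5*(-¾ + 5) = (5 + (-3 - 2*9)*(-2)) + 5*(17/4) = (5 + (-3 - 18)*(-2)) + 85/4 = (5 - 21*(-2)) + 85/4 = (5 + 42) + 85/4 = 47 + 85/4 = 273/4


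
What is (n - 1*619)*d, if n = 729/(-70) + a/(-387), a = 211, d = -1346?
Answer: 11485150819/13545 ≈ 8.4793e+5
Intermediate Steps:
n = -296893/27090 (n = 729/(-70) + 211/(-387) = 729*(-1/70) + 211*(-1/387) = -729/70 - 211/387 = -296893/27090 ≈ -10.960)
(n - 1*619)*d = (-296893/27090 - 1*619)*(-1346) = (-296893/27090 - 619)*(-1346) = -17065603/27090*(-1346) = 11485150819/13545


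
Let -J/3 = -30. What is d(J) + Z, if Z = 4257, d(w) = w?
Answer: 4347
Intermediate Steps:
J = 90 (J = -3*(-30) = 90)
d(J) + Z = 90 + 4257 = 4347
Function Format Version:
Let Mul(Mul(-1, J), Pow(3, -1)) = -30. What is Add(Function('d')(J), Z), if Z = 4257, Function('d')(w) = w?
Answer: 4347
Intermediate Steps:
J = 90 (J = Mul(-3, -30) = 90)
Add(Function('d')(J), Z) = Add(90, 4257) = 4347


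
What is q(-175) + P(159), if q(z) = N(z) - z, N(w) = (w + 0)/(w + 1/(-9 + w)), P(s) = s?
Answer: 10787334/32201 ≈ 335.00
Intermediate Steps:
N(w) = w/(w + 1/(-9 + w))
q(z) = -z + z*(-9 + z)/(1 + z**2 - 9*z) (q(z) = z*(-9 + z)/(1 + z**2 - 9*z) - z = -z + z*(-9 + z)/(1 + z**2 - 9*z))
q(-175) + P(159) = -175*(-10 - 1*(-175)**2 + 10*(-175))/(1 + (-175)**2 - 9*(-175)) + 159 = -175*(-10 - 1*30625 - 1750)/(1 + 30625 + 1575) + 159 = -175*(-10 - 30625 - 1750)/32201 + 159 = -175*1/32201*(-32385) + 159 = 5667375/32201 + 159 = 10787334/32201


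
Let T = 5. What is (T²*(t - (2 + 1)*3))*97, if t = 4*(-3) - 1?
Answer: -53350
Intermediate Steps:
t = -13 (t = -12 - 1 = -13)
(T²*(t - (2 + 1)*3))*97 = (5²*(-13 - (2 + 1)*3))*97 = (25*(-13 - 3*3))*97 = (25*(-13 - 1*9))*97 = (25*(-13 - 9))*97 = (25*(-22))*97 = -550*97 = -53350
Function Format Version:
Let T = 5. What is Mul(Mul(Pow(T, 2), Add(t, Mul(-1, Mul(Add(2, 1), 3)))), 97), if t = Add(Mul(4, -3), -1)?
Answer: -53350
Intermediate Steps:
t = -13 (t = Add(-12, -1) = -13)
Mul(Mul(Pow(T, 2), Add(t, Mul(-1, Mul(Add(2, 1), 3)))), 97) = Mul(Mul(Pow(5, 2), Add(-13, Mul(-1, Mul(Add(2, 1), 3)))), 97) = Mul(Mul(25, Add(-13, Mul(-1, Mul(3, 3)))), 97) = Mul(Mul(25, Add(-13, Mul(-1, 9))), 97) = Mul(Mul(25, Add(-13, -9)), 97) = Mul(Mul(25, -22), 97) = Mul(-550, 97) = -53350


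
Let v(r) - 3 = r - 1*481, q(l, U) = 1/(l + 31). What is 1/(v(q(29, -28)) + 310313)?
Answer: 60/18590101 ≈ 3.2275e-6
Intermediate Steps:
q(l, U) = 1/(31 + l)
v(r) = -478 + r (v(r) = 3 + (r - 1*481) = 3 + (r - 481) = 3 + (-481 + r) = -478 + r)
1/(v(q(29, -28)) + 310313) = 1/((-478 + 1/(31 + 29)) + 310313) = 1/((-478 + 1/60) + 310313) = 1/(-28679/60 + 310313) = 1/(18590101/60) = 60/18590101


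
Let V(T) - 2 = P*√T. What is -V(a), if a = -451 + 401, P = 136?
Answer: -2 - 680*I*√2 ≈ -2.0 - 961.67*I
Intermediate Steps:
a = -50
V(T) = 2 + 136*√T
-V(a) = -(2 + 136*√(-50)) = -(2 + 136*(5*I*√2)) = -(2 + 680*I*√2) = -2 - 680*I*√2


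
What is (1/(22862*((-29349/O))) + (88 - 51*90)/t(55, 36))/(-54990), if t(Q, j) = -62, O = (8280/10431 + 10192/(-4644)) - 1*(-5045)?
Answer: -2032350620406630229/1539106236226022061780 ≈ -0.0013205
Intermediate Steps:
O = 6786661943/1345599 (O = (8280*(1/10431) + 10192*(-1/4644)) + 5045 = (920/1159 - 2548/1161) + 5045 = -1885012/1345599 + 5045 = 6786661943/1345599 ≈ 5043.6)
(1/(22862*((-29349/O))) + (88 - 51*90)/t(55, 36))/(-54990) = (1/(22862*((-29349/6786661943/1345599))) + (88 - 51*90)/(-62))/(-54990) = (1/(22862*((-29349*1345599/6786661943))) + (88 - 4590)*(-1/62))*(-1/54990) = (1/(22862*(-39491985051/6786661943)) - 4502*(-1/62))*(-1/54990) = ((1/22862)*(-6786661943/39491985051) + 2251/31)*(-1/54990) = (-6786661943/902865762235962 + 2251/31)*(-1/54990) = (2032350620406630229/27988838629314822)*(-1/54990) = -2032350620406630229/1539106236226022061780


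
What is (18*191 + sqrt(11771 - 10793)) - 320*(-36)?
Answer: 14958 + sqrt(978) ≈ 14989.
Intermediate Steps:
(18*191 + sqrt(11771 - 10793)) - 320*(-36) = (3438 + sqrt(978)) + 11520 = 14958 + sqrt(978)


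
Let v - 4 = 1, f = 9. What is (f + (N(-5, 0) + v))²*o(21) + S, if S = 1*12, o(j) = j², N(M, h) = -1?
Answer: 74541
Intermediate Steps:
v = 5 (v = 4 + 1 = 5)
S = 12
(f + (N(-5, 0) + v))²*o(21) + S = (9 + (-1 + 5))²*21² + 12 = (9 + 4)²*441 + 12 = 13²*441 + 12 = 169*441 + 12 = 74529 + 12 = 74541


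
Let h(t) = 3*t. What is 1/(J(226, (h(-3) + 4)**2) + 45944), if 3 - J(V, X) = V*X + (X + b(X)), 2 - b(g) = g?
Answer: 1/40295 ≈ 2.4817e-5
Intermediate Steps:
b(g) = 2 - g
J(V, X) = 1 - V*X (J(V, X) = 3 - (V*X + (X + (2 - X))) = 3 - (V*X + 2) = 3 - (2 + V*X) = 3 + (-2 - V*X) = 1 - V*X)
1/(J(226, (h(-3) + 4)**2) + 45944) = 1/((1 - 1*226*(3*(-3) + 4)**2) + 45944) = 1/((1 - 1*226*(-9 + 4)**2) + 45944) = 1/((1 - 1*226*(-5)**2) + 45944) = 1/((1 - 1*226*25) + 45944) = 1/((1 - 5650) + 45944) = 1/(-5649 + 45944) = 1/40295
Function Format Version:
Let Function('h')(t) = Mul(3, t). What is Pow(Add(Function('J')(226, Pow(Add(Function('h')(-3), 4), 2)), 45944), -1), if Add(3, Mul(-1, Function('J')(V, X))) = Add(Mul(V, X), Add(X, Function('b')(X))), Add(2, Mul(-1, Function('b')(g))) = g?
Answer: Rational(1, 40295) ≈ 2.4817e-5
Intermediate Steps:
Function('b')(g) = Add(2, Mul(-1, g))
Function('J')(V, X) = Add(1, Mul(-1, V, X)) (Function('J')(V, X) = Add(3, Mul(-1, Add(Mul(V, X), Add(X, Add(2, Mul(-1, X)))))) = Add(3, Mul(-1, Add(Mul(V, X), 2))) = Add(3, Mul(-1, Add(2, Mul(V, X)))) = Add(3, Add(-2, Mul(-1, V, X))) = Add(1, Mul(-1, V, X)))
Pow(Add(Function('J')(226, Pow(Add(Function('h')(-3), 4), 2)), 45944), -1) = Pow(Add(Add(1, Mul(-1, 226, Pow(Add(Mul(3, -3), 4), 2))), 45944), -1) = Pow(Add(Add(1, Mul(-1, 226, Pow(Add(-9, 4), 2))), 45944), -1) = Pow(Add(Add(1, Mul(-1, 226, Pow(-5, 2))), 45944), -1) = Pow(Add(Add(1, Mul(-1, 226, 25)), 45944), -1) = Pow(Add(Add(1, -5650), 45944), -1) = Pow(Add(-5649, 45944), -1) = Pow(40295, -1) = Rational(1, 40295)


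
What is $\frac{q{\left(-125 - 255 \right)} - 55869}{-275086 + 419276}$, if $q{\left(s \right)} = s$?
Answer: $- \frac{56249}{144190} \approx -0.3901$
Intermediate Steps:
$\frac{q{\left(-125 - 255 \right)} - 55869}{-275086 + 419276} = \frac{\left(-125 - 255\right) - 55869}{-275086 + 419276} = \frac{\left(-125 - 255\right) - 55869}{144190} = \left(-380 - 55869\right) \frac{1}{144190} = \left(-56249\right) \frac{1}{144190} = - \frac{56249}{144190}$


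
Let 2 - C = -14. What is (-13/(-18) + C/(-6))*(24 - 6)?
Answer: -35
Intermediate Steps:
C = 16 (C = 2 - 1*(-14) = 2 + 14 = 16)
(-13/(-18) + C/(-6))*(24 - 6) = (-13/(-18) + 16/(-6))*(24 - 6) = (-13*(-1/18) + 16*(-⅙))*18 = (13/18 - 8/3)*18 = -35/18*18 = -35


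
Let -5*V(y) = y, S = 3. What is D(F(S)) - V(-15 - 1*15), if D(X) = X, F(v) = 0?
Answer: -6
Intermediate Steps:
V(y) = -y/5
D(F(S)) - V(-15 - 1*15) = 0 - (-1)*(-15 - 1*15)/5 = 0 - (-1)*(-15 - 15)/5 = 0 - (-1)*(-30)/5 = 0 - 1*6 = 0 - 6 = -6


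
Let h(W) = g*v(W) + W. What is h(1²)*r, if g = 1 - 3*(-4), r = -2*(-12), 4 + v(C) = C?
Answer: -912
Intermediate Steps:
v(C) = -4 + C
r = 24
g = 13 (g = 1 + 12 = 13)
h(W) = -52 + 14*W (h(W) = 13*(-4 + W) + W = (-52 + 13*W) + W = -52 + 14*W)
h(1²)*r = (-52 + 14*1²)*24 = (-52 + 14*1)*24 = (-52 + 14)*24 = -38*24 = -912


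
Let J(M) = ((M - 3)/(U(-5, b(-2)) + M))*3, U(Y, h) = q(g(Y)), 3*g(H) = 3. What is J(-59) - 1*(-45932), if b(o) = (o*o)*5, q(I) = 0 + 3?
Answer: 1286189/28 ≈ 45935.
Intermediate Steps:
g(H) = 1 (g(H) = (⅓)*3 = 1)
q(I) = 3
b(o) = 5*o² (b(o) = o²*5 = 5*o²)
U(Y, h) = 3
J(M) = 3*(-3 + M)/(3 + M) (J(M) = ((M - 3)/(3 + M))*3 = ((-3 + M)/(3 + M))*3 = 3*(-3 + M)/(3 + M))
J(-59) - 1*(-45932) = 3*(-3 - 59)/(3 - 59) - 1*(-45932) = 3*(-62)/(-56) + 45932 = 3*(-1/56)*(-62) + 45932 = 93/28 + 45932 = 1286189/28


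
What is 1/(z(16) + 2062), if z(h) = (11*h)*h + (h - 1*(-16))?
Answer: 1/4910 ≈ 0.00020367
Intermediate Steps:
z(h) = 16 + h + 11*h**2 (z(h) = 11*h**2 + (h + 16) = 11*h**2 + (16 + h) = 16 + h + 11*h**2)
1/(z(16) + 2062) = 1/((16 + 16 + 11*16**2) + 2062) = 1/((16 + 16 + 11*256) + 2062) = 1/((16 + 16 + 2816) + 2062) = 1/(2848 + 2062) = 1/4910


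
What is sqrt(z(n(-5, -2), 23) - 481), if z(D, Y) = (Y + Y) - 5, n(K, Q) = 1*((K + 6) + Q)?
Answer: 2*I*sqrt(110) ≈ 20.976*I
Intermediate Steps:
n(K, Q) = 6 + K + Q (n(K, Q) = 1*((6 + K) + Q) = 1*(6 + K + Q) = 6 + K + Q)
z(D, Y) = -5 + 2*Y (z(D, Y) = 2*Y - 5 = -5 + 2*Y)
sqrt(z(n(-5, -2), 23) - 481) = sqrt((-5 + 2*23) - 481) = sqrt((-5 + 46) - 481) = sqrt(41 - 481) = sqrt(-440) = 2*I*sqrt(110)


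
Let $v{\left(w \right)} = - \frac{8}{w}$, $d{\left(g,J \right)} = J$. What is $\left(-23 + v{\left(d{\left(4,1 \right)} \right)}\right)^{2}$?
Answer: $961$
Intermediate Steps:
$\left(-23 + v{\left(d{\left(4,1 \right)} \right)}\right)^{2} = \left(-23 - \frac{8}{1}\right)^{2} = \left(-23 - 8\right)^{2} = \left(-31\right)^{2} = 961$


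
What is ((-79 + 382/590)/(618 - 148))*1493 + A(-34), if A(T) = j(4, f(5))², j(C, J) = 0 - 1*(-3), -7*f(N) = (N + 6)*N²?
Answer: -16630676/69325 ≈ -239.89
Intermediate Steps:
f(N) = -N²*(6 + N)/7 (f(N) = -(N + 6)*N²/7 = -(6 + N)*N²/7 = -N²*(6 + N)/7)
j(C, J) = 3 (j(C, J) = 0 + 3 = 3)
A(T) = 9 (A(T) = 3² = 9)
((-79 + 382/590)/(618 - 148))*1493 + A(-34) = ((-79 + 382/590)/(618 - 148))*1493 + 9 = ((-79 + 382*(1/590))/470)*1493 + 9 = ((-79 + 191/295)*(1/470))*1493 + 9 = -23114/295*1/470*1493 + 9 = -11557/69325*1493 + 9 = -17254601/69325 + 9 = -16630676/69325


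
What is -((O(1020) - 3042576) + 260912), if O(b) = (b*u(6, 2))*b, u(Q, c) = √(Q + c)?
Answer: 2781664 - 2080800*√2 ≈ -1.6103e+5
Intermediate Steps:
O(b) = 2*√2*b² (O(b) = (b*√(6 + 2))*b = (b*√8)*b = (b*(2*√2))*b = (2*b*√2)*b = 2*√2*b²)
-((O(1020) - 3042576) + 260912) = -((2*√2*1020² - 3042576) + 260912) = -((2*√2*1040400 - 3042576) + 260912) = -((2080800*√2 - 3042576) + 260912) = -((-3042576 + 2080800*√2) + 260912) = -(-2781664 + 2080800*√2) = 2781664 - 2080800*√2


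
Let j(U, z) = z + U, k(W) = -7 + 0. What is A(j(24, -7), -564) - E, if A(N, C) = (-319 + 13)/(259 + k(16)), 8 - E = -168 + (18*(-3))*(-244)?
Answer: 181983/14 ≈ 12999.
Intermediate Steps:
k(W) = -7
j(U, z) = U + z
E = -13000 (E = 8 - (-168 + (18*(-3))*(-244)) = 8 - (-168 - 54*(-244)) = 8 - (-168 + 13176) = 8 - 1*13008 = 8 - 13008 = -13000)
A(N, C) = -17/14 (A(N, C) = (-319 + 13)/(259 - 7) = -306/252 = -306*1/252 = -17/14)
A(j(24, -7), -564) - E = -17/14 - 1*(-13000) = -17/14 + 13000 = 181983/14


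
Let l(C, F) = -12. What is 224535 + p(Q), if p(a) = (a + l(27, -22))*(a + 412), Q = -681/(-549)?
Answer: 7370550928/33489 ≈ 2.2009e+5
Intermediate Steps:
Q = 227/183 (Q = -681*(-1/549) = 227/183 ≈ 1.2404)
p(a) = (-12 + a)*(412 + a) (p(a) = (a - 12)*(a + 412) = (-12 + a)*(412 + a))
224535 + p(Q) = 224535 + (-4944 + (227/183)**2 + 400*(227/183)) = 224535 + (-4944 + 51529/33489 + 90800/183) = 224535 - 148901687/33489 = 7370550928/33489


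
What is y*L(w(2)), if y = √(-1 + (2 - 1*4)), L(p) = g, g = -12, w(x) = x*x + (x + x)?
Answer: -12*I*√3 ≈ -20.785*I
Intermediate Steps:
w(x) = x² + 2*x
L(p) = -12
y = I*√3 (y = √(-1 + (2 - 4)) = √(-1 - 2) = √(-3) = I*√3 ≈ 1.732*I)
y*L(w(2)) = (I*√3)*(-12) = -12*I*√3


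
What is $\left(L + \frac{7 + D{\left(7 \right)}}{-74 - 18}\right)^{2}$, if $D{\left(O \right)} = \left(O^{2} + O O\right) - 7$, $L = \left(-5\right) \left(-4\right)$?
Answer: $\frac{758641}{2116} \approx 358.53$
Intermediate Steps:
$L = 20$
$D{\left(O \right)} = -7 + 2 O^{2}$ ($D{\left(O \right)} = \left(O^{2} + O^{2}\right) - 7 = 2 O^{2} - 7 = -7 + 2 O^{2}$)
$\left(L + \frac{7 + D{\left(7 \right)}}{-74 - 18}\right)^{2} = \left(20 + \frac{7 - \left(7 - 2 \cdot 7^{2}\right)}{-74 - 18}\right)^{2} = \left(20 + \frac{7 + \left(-7 + 2 \cdot 49\right)}{-92}\right)^{2} = \left(20 + \left(7 + \left(-7 + 98\right)\right) \left(- \frac{1}{92}\right)\right)^{2} = \left(20 + \left(7 + 91\right) \left(- \frac{1}{92}\right)\right)^{2} = \left(20 + 98 \left(- \frac{1}{92}\right)\right)^{2} = \left(20 - \frac{49}{46}\right)^{2} = \left(\frac{871}{46}\right)^{2} = \frac{758641}{2116}$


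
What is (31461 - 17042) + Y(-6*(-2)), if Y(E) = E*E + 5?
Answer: 14568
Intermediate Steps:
Y(E) = 5 + E² (Y(E) = E² + 5 = 5 + E²)
(31461 - 17042) + Y(-6*(-2)) = (31461 - 17042) + (5 + (-6*(-2))²) = 14419 + (5 + 12²) = 14419 + (5 + 144) = 14419 + 149 = 14568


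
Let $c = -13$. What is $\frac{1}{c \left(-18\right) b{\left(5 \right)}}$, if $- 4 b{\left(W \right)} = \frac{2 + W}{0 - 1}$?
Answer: $\frac{2}{819} \approx 0.002442$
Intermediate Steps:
$b{\left(W \right)} = \frac{1}{2} + \frac{W}{4}$ ($b{\left(W \right)} = - \frac{\left(2 + W\right) \frac{1}{0 - 1}}{4} = - \frac{\left(2 + W\right) \frac{1}{-1}}{4} = - \frac{\left(2 + W\right) \left(-1\right)}{4} = - \frac{-2 - W}{4} = \frac{1}{2} + \frac{W}{4}$)
$\frac{1}{c \left(-18\right) b{\left(5 \right)}} = \frac{1}{\left(-13\right) \left(-18\right) \left(\frac{1}{2} + \frac{1}{4} \cdot 5\right)} = \frac{1}{234 \left(\frac{1}{2} + \frac{5}{4}\right)} = \frac{1}{234 \cdot \frac{7}{4}} = \frac{1}{\frac{819}{2}} = \frac{2}{819}$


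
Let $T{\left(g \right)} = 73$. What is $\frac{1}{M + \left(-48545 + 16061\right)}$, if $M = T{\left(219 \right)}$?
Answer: $- \frac{1}{32411} \approx -3.0854 \cdot 10^{-5}$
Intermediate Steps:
$M = 73$
$\frac{1}{M + \left(-48545 + 16061\right)} = \frac{1}{73 + \left(-48545 + 16061\right)} = \frac{1}{73 - 32484} = \frac{1}{-32411} = - \frac{1}{32411}$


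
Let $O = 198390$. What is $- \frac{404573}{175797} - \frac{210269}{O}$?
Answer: $- \frac{2298586213}{683850330} \approx -3.3612$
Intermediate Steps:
$- \frac{404573}{175797} - \frac{210269}{O} = - \frac{404573}{175797} - \frac{210269}{198390} = - \frac{2298586213}{683850330}$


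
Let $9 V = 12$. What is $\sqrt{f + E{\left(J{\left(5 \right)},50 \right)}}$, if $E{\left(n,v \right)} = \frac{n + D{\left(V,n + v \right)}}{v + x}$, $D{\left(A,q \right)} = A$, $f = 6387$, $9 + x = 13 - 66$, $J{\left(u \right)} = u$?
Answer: $\frac{\sqrt{229913}}{6} \approx 79.915$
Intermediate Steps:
$x = -62$ ($x = -9 + \left(13 - 66\right) = -9 - 53 = -62$)
$V = \frac{4}{3}$ ($V = \frac{1}{9} \cdot 12 = \frac{4}{3} \approx 1.3333$)
$E{\left(n,v \right)} = \frac{\frac{4}{3} + n}{-62 + v}$ ($E{\left(n,v \right)} = \frac{n + \frac{4}{3}}{v - 62} = \frac{\frac{4}{3} + n}{-62 + v}$)
$\sqrt{f + E{\left(J{\left(5 \right)},50 \right)}} = \sqrt{6387 + \frac{\frac{4}{3} + 5}{-62 + 50}} = \sqrt{6387 + \frac{1}{-12} \cdot \frac{19}{3}} = \sqrt{6387 - \frac{19}{36}} = \sqrt{\frac{229913}{36}} = \frac{\sqrt{229913}}{6}$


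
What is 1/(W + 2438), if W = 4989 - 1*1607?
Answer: 1/5820 ≈ 0.00017182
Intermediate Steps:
W = 3382 (W = 4989 - 1607 = 3382)
1/(W + 2438) = 1/(3382 + 2438) = 1/5820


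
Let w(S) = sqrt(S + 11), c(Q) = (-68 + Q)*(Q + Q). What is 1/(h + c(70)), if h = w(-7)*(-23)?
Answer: 1/234 ≈ 0.0042735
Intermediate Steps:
c(Q) = 2*Q*(-68 + Q) (c(Q) = (-68 + Q)*(2*Q) = 2*Q*(-68 + Q))
w(S) = sqrt(11 + S)
h = -46 (h = sqrt(11 - 7)*(-23) = sqrt(4)*(-23) = 2*(-23) = -46)
1/(h + c(70)) = 1/(-46 + 2*70*(-68 + 70)) = 1/(-46 + 2*70*2) = 1/(-46 + 280) = 1/234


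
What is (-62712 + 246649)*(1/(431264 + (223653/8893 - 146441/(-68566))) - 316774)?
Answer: -15323092271985783080727828/262983069033043 ≈ -5.8266e+10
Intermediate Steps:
(-62712 + 246649)*(1/(431264 + (223653/8893 - 146441/(-68566))) - 316774) = 183937*(1/(431264 + (223653*(1/8893) - 146441*(-1/68566))) - 316774) = 183937*(1/(431264 + (223653/8893 + 146441/68566)) - 316774) = 183937*(1/(431264 + 16637291411/609757438) - 316774) = 183937*(1/(262983069033043/609757438) - 316774) = 183937*(609757438/262983069033043 - 316774) = 183937*(-83306198709263405844/262983069033043) = -15323092271985783080727828/262983069033043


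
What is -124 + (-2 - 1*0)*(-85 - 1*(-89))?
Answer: -132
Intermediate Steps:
-124 + (-2 - 1*0)*(-85 - 1*(-89)) = -124 + (-2 + 0)*(-85 + 89) = -124 - 2*4 = -124 - 8 = -132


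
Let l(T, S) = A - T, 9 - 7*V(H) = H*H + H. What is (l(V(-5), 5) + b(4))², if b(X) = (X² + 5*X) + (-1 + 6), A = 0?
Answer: 88804/49 ≈ 1812.3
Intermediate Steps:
V(H) = 9/7 - H/7 - H²/7 (V(H) = 9/7 - (H*H + H)/7 = 9/7 - (H² + H)/7 = 9/7 - (H + H²)/7 = 9/7 + (-H/7 - H²/7) = 9/7 - H/7 - H²/7)
l(T, S) = -T (l(T, S) = 0 - T = -T)
b(X) = 5 + X² + 5*X (b(X) = (X² + 5*X) + 5 = 5 + X² + 5*X)
(l(V(-5), 5) + b(4))² = (-(9/7 - ⅐*(-5) - ⅐*(-5)²) + (5 + 4² + 5*4))² = (-(9/7 + 5/7 - ⅐*25) + (5 + 16 + 20))² = (-(9/7 + 5/7 - 25/7) + 41)² = (-1*(-11/7) + 41)² = (11/7 + 41)² = (298/7)² = 88804/49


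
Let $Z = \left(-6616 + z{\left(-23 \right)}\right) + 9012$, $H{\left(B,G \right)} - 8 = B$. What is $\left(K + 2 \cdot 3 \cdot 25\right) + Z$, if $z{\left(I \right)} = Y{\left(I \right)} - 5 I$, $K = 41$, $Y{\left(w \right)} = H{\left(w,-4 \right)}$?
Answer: $2687$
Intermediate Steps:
$H{\left(B,G \right)} = 8 + B$
$Y{\left(w \right)} = 8 + w$
$z{\left(I \right)} = 8 - 4 I$ ($z{\left(I \right)} = \left(8 + I\right) - 5 I = 8 - 4 I$)
$Z = 2496$ ($Z = \left(-6616 + \left(8 - -92\right)\right) + 9012 = \left(-6616 + \left(8 + 92\right)\right) + 9012 = \left(-6616 + 100\right) + 9012 = -6516 + 9012 = 2496$)
$\left(K + 2 \cdot 3 \cdot 25\right) + Z = \left(41 + 2 \cdot 3 \cdot 25\right) + 2496 = \left(41 + 6 \cdot 25\right) + 2496 = \left(41 + 150\right) + 2496 = 191 + 2496 = 2687$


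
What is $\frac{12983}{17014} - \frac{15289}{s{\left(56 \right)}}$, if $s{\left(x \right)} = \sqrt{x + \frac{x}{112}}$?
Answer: $\frac{12983}{17014} - \frac{15289 \sqrt{226}}{113} \approx -2033.3$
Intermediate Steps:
$s{\left(x \right)} = \frac{\sqrt{791} \sqrt{x}}{28}$ ($s{\left(x \right)} = \sqrt{x + x \frac{1}{112}} = \sqrt{x + \frac{x}{112}} = \sqrt{\frac{113 x}{112}} = \frac{\sqrt{791} \sqrt{x}}{28}$)
$\frac{12983}{17014} - \frac{15289}{s{\left(56 \right)}} = \frac{12983}{17014} - \frac{15289}{\frac{1}{28} \sqrt{791} \sqrt{56}} = 12983 \cdot \frac{1}{17014} - \frac{15289}{\frac{1}{28} \sqrt{791} \cdot 2 \sqrt{14}} = \frac{12983}{17014} - \frac{15289}{\frac{1}{2} \sqrt{226}} = \frac{12983}{17014} - 15289 \frac{\sqrt{226}}{113} = \frac{12983}{17014} - \frac{15289 \sqrt{226}}{113}$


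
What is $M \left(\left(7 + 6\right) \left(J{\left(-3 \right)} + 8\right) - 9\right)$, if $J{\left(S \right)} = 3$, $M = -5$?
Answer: $-670$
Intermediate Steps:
$M \left(\left(7 + 6\right) \left(J{\left(-3 \right)} + 8\right) - 9\right) = - 5 \left(\left(7 + 6\right) \left(3 + 8\right) - 9\right) = - 5 \left(13 \cdot 11 - 9\right) = - 5 \left(143 - 9\right) = \left(-5\right) 134 = -670$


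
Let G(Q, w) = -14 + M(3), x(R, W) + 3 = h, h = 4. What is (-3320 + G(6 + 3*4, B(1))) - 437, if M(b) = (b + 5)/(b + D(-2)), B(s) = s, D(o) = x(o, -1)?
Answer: -3769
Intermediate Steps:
x(R, W) = 1 (x(R, W) = -3 + 4 = 1)
D(o) = 1
M(b) = (5 + b)/(1 + b) (M(b) = (b + 5)/(b + 1) = (5 + b)/(1 + b))
G(Q, w) = -12 (G(Q, w) = -14 + (5 + 3)/(1 + 3) = -14 + 8/4 = -14 + (¼)*8 = -14 + 2 = -12)
(-3320 + G(6 + 3*4, B(1))) - 437 = (-3320 - 12) - 437 = -3332 - 437 = -3769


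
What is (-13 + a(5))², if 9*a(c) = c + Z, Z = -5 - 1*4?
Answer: 14641/81 ≈ 180.75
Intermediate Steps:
Z = -9 (Z = -5 - 4 = -9)
a(c) = -1 + c/9 (a(c) = (c - 9)/9 = (-9 + c)/9 = -1 + c/9)
(-13 + a(5))² = (-13 + (-1 + (⅑)*5))² = (-13 + (-1 + 5/9))² = (-13 - 4/9)² = (-121/9)² = 14641/81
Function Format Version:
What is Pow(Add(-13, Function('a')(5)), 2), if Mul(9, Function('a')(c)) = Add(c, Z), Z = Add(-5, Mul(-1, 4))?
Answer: Rational(14641, 81) ≈ 180.75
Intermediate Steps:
Z = -9 (Z = Add(-5, -4) = -9)
Function('a')(c) = Add(-1, Mul(Rational(1, 9), c)) (Function('a')(c) = Mul(Rational(1, 9), Add(c, -9)) = Mul(Rational(1, 9), Add(-9, c)) = Add(-1, Mul(Rational(1, 9), c)))
Pow(Add(-13, Function('a')(5)), 2) = Pow(Add(-13, Add(-1, Mul(Rational(1, 9), 5))), 2) = Pow(Add(-13, Add(-1, Rational(5, 9))), 2) = Pow(Add(-13, Rational(-4, 9)), 2) = Pow(Rational(-121, 9), 2) = Rational(14641, 81)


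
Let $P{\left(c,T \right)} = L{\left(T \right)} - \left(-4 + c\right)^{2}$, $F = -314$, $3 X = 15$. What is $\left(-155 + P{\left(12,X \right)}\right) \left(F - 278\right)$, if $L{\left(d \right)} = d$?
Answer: $126688$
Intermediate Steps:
$X = 5$ ($X = \frac{1}{3} \cdot 15 = 5$)
$P{\left(c,T \right)} = T - \left(-4 + c\right)^{2}$
$\left(-155 + P{\left(12,X \right)}\right) \left(F - 278\right) = \left(-155 + \left(5 - \left(-4 + 12\right)^{2}\right)\right) \left(-314 - 278\right) = \left(-155 + \left(5 - 8^{2}\right)\right) \left(-314 - 278\right) = \left(-155 + \left(5 - 64\right)\right) \left(-314 - 278\right) = \left(-155 + \left(5 - 64\right)\right) \left(-592\right) = \left(-155 - 59\right) \left(-592\right) = \left(-214\right) \left(-592\right) = 126688$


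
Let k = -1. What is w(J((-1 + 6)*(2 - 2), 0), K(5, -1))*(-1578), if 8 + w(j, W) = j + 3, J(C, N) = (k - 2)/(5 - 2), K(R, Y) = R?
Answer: 9468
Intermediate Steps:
J(C, N) = -1 (J(C, N) = (-1 - 2)/(5 - 2) = -3/3 = -3*1/3 = -1)
w(j, W) = -5 + j (w(j, W) = -8 + (j + 3) = -8 + (3 + j) = -5 + j)
w(J((-1 + 6)*(2 - 2), 0), K(5, -1))*(-1578) = (-5 - 1)*(-1578) = -6*(-1578) = 9468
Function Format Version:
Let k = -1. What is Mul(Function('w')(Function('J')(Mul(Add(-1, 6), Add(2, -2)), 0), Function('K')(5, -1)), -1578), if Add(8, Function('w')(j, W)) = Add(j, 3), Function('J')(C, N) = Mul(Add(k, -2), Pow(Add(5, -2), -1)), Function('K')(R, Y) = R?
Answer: 9468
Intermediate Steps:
Function('J')(C, N) = -1 (Function('J')(C, N) = Mul(Add(-1, -2), Pow(Add(5, -2), -1)) = Mul(-3, Pow(3, -1)) = Mul(-3, Rational(1, 3)) = -1)
Function('w')(j, W) = Add(-5, j) (Function('w')(j, W) = Add(-8, Add(j, 3)) = Add(-8, Add(3, j)) = Add(-5, j))
Mul(Function('w')(Function('J')(Mul(Add(-1, 6), Add(2, -2)), 0), Function('K')(5, -1)), -1578) = Mul(Add(-5, -1), -1578) = Mul(-6, -1578) = 9468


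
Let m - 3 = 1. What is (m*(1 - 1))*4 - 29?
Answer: -29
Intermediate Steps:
m = 4 (m = 3 + 1 = 4)
(m*(1 - 1))*4 - 29 = (4*(1 - 1))*4 - 29 = (4*0)*4 - 29 = 0*4 - 29 = 0 - 29 = -29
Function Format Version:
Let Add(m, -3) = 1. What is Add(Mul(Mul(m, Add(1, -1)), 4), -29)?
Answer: -29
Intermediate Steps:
m = 4 (m = Add(3, 1) = 4)
Add(Mul(Mul(m, Add(1, -1)), 4), -29) = Add(Mul(Mul(4, Add(1, -1)), 4), -29) = Add(Mul(Mul(4, 0), 4), -29) = Add(Mul(0, 4), -29) = Add(0, -29) = -29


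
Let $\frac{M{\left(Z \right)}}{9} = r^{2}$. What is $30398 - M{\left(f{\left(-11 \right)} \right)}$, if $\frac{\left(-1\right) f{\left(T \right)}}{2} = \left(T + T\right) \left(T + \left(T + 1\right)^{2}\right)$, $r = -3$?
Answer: $30317$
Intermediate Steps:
$f{\left(T \right)} = - 4 T \left(T + \left(1 + T\right)^{2}\right)$ ($f{\left(T \right)} = - 2 \left(T + T\right) \left(T + \left(T + 1\right)^{2}\right) = - 2 \cdot 2 T \left(T + \left(1 + T\right)^{2}\right) = - 4 T \left(T + \left(1 + T\right)^{2}\right)$)
$M{\left(Z \right)} = 81$ ($M{\left(Z \right)} = 9 \left(-3\right)^{2} = 9 \cdot 9 = 81$)
$30398 - M{\left(f{\left(-11 \right)} \right)} = 30398 - 81 = 30317$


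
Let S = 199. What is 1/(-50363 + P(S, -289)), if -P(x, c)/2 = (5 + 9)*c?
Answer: -1/42271 ≈ -2.3657e-5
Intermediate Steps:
P(x, c) = -28*c (P(x, c) = -2*(5 + 9)*c = -28*c)
1/(-50363 + P(S, -289)) = 1/(-50363 - 28*(-289)) = 1/(-50363 + 8092) = 1/(-42271) = -1/42271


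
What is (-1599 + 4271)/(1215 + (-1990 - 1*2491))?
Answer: -1336/1633 ≈ -0.81813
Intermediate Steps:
(-1599 + 4271)/(1215 + (-1990 - 1*2491)) = 2672/(1215 + (-1990 - 2491)) = 2672/(1215 - 4481) = 2672/(-3266) = 2672*(-1/3266) = -1336/1633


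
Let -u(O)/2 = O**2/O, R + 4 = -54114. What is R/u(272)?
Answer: 27059/272 ≈ 99.482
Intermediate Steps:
R = -54118 (R = -4 - 54114 = -54118)
u(O) = -2*O (u(O) = -2*O**2/O = -2*O)
R/u(272) = -54118/((-2*272)) = -54118/(-544) = -54118*(-1/544) = 27059/272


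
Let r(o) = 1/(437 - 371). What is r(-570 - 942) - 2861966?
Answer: -188889755/66 ≈ -2.8620e+6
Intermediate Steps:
r(o) = 1/66
r(-570 - 942) - 2861966 = 1/66 - 2861966 = -188889755/66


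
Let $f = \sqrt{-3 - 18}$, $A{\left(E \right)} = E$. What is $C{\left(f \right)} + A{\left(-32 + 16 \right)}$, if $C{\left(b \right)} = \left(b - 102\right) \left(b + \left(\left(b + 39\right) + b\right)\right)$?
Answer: $-4057 - 267 i \sqrt{21} \approx -4057.0 - 1223.5 i$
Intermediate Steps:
$f = i \sqrt{21}$ ($f = \sqrt{-21} = i \sqrt{21} \approx 4.5826 i$)
$C{\left(b \right)} = \left(-102 + b\right) \left(39 + 3 b\right)$ ($C{\left(b \right)} = \left(-102 + b\right) \left(b + \left(\left(39 + b\right) + b\right)\right) = \left(-102 + b\right) \left(b + \left(39 + 2 b\right)\right) = \left(-102 + b\right) \left(39 + 3 b\right)$)
$C{\left(f \right)} + A{\left(-32 + 16 \right)} = \left(-3978 - 267 i \sqrt{21} + 3 \left(i \sqrt{21}\right)^{2}\right) + \left(-32 + 16\right) = \left(-3978 - 267 i \sqrt{21} + 3 \left(-21\right)\right) - 16 = \left(-3978 - 267 i \sqrt{21} - 63\right) - 16 = \left(-4041 - 267 i \sqrt{21}\right) - 16 = -4057 - 267 i \sqrt{21}$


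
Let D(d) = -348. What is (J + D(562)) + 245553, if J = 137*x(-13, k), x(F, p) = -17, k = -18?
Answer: 242876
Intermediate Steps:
J = -2329 (J = 137*(-17) = -2329)
(J + D(562)) + 245553 = (-2329 - 348) + 245553 = -2677 + 245553 = 242876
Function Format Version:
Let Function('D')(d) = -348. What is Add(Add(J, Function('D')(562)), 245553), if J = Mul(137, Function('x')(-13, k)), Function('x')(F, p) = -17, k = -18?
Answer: 242876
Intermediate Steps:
J = -2329 (J = Mul(137, -17) = -2329)
Add(Add(J, Function('D')(562)), 245553) = Add(Add(-2329, -348), 245553) = Add(-2677, 245553) = 242876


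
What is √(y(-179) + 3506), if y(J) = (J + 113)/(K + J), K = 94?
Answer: 2*√6334115/85 ≈ 59.218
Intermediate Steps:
y(J) = (113 + J)/(94 + J) (y(J) = (J + 113)/(94 + J) = (113 + J)/(94 + J))
√(y(-179) + 3506) = √((113 - 179)/(94 - 179) + 3506) = √(-66/(-85) + 3506) = √(-1/85*(-66) + 3506) = √(66/85 + 3506) = √(298076/85) = 2*√6334115/85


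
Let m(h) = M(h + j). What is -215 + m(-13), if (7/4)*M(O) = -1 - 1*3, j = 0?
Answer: -1521/7 ≈ -217.29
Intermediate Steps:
M(O) = -16/7 (M(O) = 4*(-1 - 1*3)/7 = 4*(-1 - 3)/7 = (4/7)*(-4) = -16/7)
m(h) = -16/7
-215 + m(-13) = -215 - 16/7 = -1521/7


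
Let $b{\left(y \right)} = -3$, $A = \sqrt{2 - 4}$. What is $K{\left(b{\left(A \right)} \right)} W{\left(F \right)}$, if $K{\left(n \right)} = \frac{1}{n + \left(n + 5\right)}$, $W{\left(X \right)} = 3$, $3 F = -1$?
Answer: $-3$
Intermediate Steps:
$F = - \frac{1}{3}$ ($F = \frac{1}{3} \left(-1\right) = - \frac{1}{3} \approx -0.33333$)
$A = i \sqrt{2}$ ($A = \sqrt{-2} = i \sqrt{2} \approx 1.4142 i$)
$K{\left(n \right)} = \frac{1}{5 + 2 n}$ ($K{\left(n \right)} = \frac{1}{n + \left(5 + n\right)} = \frac{1}{5 + 2 n}$)
$K{\left(b{\left(A \right)} \right)} W{\left(F \right)} = \frac{1}{5 + 2 \left(-3\right)} 3 = \frac{1}{5 - 6} \cdot 3 = \frac{1}{-1} \cdot 3 = \left(-1\right) 3 = -3$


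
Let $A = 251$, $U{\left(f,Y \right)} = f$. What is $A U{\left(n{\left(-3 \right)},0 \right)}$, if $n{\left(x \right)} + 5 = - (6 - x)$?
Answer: $-3514$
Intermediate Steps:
$n{\left(x \right)} = -11 + x$ ($n{\left(x \right)} = -5 - \left(6 - x\right) = -5 + \left(-6 + x\right) = -11 + x$)
$A U{\left(n{\left(-3 \right)},0 \right)} = 251 \left(-11 - 3\right) = 251 \left(-14\right) = -3514$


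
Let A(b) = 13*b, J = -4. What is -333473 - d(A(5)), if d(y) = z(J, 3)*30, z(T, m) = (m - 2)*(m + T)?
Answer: -333443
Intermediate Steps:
z(T, m) = (-2 + m)*(T + m)
d(y) = -30 (d(y) = (3**2 - 2*(-4) - 2*3 - 4*3)*30 = (9 + 8 - 6 - 12)*30 = -1*30 = -30)
-333473 - d(A(5)) = -333473 - 1*(-30) = -333473 + 30 = -333443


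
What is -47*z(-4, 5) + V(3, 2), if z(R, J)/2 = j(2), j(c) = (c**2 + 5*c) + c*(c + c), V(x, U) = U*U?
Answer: -2064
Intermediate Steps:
V(x, U) = U**2
j(c) = 3*c**2 + 5*c (j(c) = (c**2 + 5*c) + c*(2*c) = (c**2 + 5*c) + 2*c**2 = 3*c**2 + 5*c)
z(R, J) = 44 (z(R, J) = 2*(2*(5 + 3*2)) = 2*(2*(5 + 6)) = 2*(2*11) = 2*22 = 44)
-47*z(-4, 5) + V(3, 2) = -47*44 + 2**2 = -2068 + 4 = -2064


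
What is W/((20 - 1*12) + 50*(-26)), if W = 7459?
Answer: -7459/1292 ≈ -5.7732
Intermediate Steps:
W/((20 - 1*12) + 50*(-26)) = 7459/((20 - 1*12) + 50*(-26)) = 7459/((20 - 12) - 1300) = 7459/(8 - 1300) = 7459/(-1292) = 7459*(-1/1292) = -7459/1292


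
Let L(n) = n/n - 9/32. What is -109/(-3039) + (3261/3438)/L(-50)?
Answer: 6032311/4450109 ≈ 1.3555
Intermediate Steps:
L(n) = 23/32 (L(n) = 1 - 9*1/32 = 1 - 9/32 = 23/32)
-109/(-3039) + (3261/3438)/L(-50) = -109/(-3039) + (3261/3438)/(23/32) = -109*(-1/3039) + (3261*(1/3438))*(32/23) = 109/3039 + (1087/1146)*(32/23) = 109/3039 + 17392/13179 = 6032311/4450109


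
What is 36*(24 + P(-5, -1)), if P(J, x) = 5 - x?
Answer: 1080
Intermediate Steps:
36*(24 + P(-5, -1)) = 36*(24 + (5 - 1*(-1))) = 36*(24 + (5 + 1)) = 36*(24 + 6) = 36*30 = 1080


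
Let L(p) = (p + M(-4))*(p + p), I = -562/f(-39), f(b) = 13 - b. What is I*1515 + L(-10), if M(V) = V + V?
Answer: -416355/26 ≈ -16014.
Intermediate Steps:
M(V) = 2*V
I = -281/26 (I = -562/(13 - 1*(-39)) = -562/(13 + 39) = -562/52 = -562*1/52 = -281/26 ≈ -10.808)
L(p) = 2*p*(-8 + p) (L(p) = (p + 2*(-4))*(p + p) = (p - 8)*(2*p) = (-8 + p)*(2*p) = 2*p*(-8 + p))
I*1515 + L(-10) = -281/26*1515 + 2*(-10)*(-8 - 10) = -425715/26 + 2*(-10)*(-18) = -425715/26 + 360 = -416355/26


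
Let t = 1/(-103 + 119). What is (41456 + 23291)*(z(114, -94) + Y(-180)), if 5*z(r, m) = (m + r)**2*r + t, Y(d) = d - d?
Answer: 47239475947/80 ≈ 5.9049e+8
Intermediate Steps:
Y(d) = 0
t = 1/16 ≈ 0.062500
z(r, m) = 1/80 + r*(m + r)**2/5 (z(r, m) = ((m + r)**2*r + 1/16)/5 = (r*(m + r)**2 + 1/16)/5 = (1/16 + r*(m + r)**2)/5 = 1/80 + r*(m + r)**2/5)
(41456 + 23291)*(z(114, -94) + Y(-180)) = (41456 + 23291)*((1/80 + (1/5)*114*(-94 + 114)**2) + 0) = 64747*((1/80 + (1/5)*114*20**2) + 0) = 64747*((1/80 + (1/5)*114*400) + 0) = 64747*((1/80 + 9120) + 0) = 64747*(729601/80 + 0) = 64747*(729601/80) = 47239475947/80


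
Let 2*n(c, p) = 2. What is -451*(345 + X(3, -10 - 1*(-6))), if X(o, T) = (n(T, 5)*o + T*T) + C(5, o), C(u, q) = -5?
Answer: -161909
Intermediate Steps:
n(c, p) = 1 (n(c, p) = (½)*2 = 1)
X(o, T) = -5 + o + T² (X(o, T) = (1*o + T*T) - 5 = (o + T²) - 5 = -5 + o + T²)
-451*(345 + X(3, -10 - 1*(-6))) = -451*(345 + (-5 + 3 + (-10 - 1*(-6))²)) = -451*(345 + (-5 + 3 + (-10 + 6)²)) = -451*(345 + (-5 + 3 + (-4)²)) = -451*(345 + (-5 + 3 + 16)) = -451*(345 + 14) = -451*359 = -161909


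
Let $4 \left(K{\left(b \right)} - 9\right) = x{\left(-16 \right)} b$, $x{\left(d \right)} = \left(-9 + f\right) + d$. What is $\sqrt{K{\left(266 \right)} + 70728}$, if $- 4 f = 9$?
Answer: $\frac{\sqrt{1102798}}{4} \approx 262.54$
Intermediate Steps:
$f = - \frac{9}{4}$ ($f = \left(- \frac{1}{4}\right) 9 = - \frac{9}{4} \approx -2.25$)
$x{\left(d \right)} = - \frac{45}{4} + d$ ($x{\left(d \right)} = \left(-9 - \frac{9}{4}\right) + d = - \frac{45}{4} + d$)
$K{\left(b \right)} = 9 - \frac{109 b}{16}$ ($K{\left(b \right)} = 9 + \frac{\left(- \frac{45}{4} - 16\right) b}{4} = 9 + \frac{\left(- \frac{109}{4}\right) b}{4} = 9 - \frac{109 b}{16}$)
$\sqrt{K{\left(266 \right)} + 70728} = \sqrt{\left(9 - \frac{14497}{8}\right) + 70728} = \sqrt{- \frac{14425}{8} + 70728} = \sqrt{\frac{551399}{8}} = \frac{\sqrt{1102798}}{4}$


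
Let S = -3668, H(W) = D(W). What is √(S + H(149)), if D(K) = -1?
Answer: I*√3669 ≈ 60.572*I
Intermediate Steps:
H(W) = -1
√(S + H(149)) = √(-3668 - 1) = √(-3669) = I*√3669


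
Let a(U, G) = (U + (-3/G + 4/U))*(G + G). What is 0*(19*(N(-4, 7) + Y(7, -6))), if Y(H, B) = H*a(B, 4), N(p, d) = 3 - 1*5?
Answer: 0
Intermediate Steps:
N(p, d) = -2 (N(p, d) = 3 - 5 = -2)
a(U, G) = 2*G*(U - 3/G + 4/U) (a(U, G) = (U - 3/G + 4/U)*(2*G) = 2*G*(U - 3/G + 4/U))
Y(H, B) = H*(-6 + 8*B + 32/B) (Y(H, B) = H*(-6 + 2*4*B + 8*4/B) = H*(-6 + 8*B + 32/B))
0*(19*(N(-4, 7) + Y(7, -6))) = 0*(19*(-2 + 2*7*(16 - 6*(-3 + 4*(-6)))/(-6))) = 0*(19*(-2 + 2*7*(-⅙)*(16 - 6*(-3 - 24)))) = 0*(19*(-2 + 2*7*(-⅙)*(16 - 6*(-27)))) = 0*(19*(-2 + 2*7*(-⅙)*(16 + 162))) = 0*(19*(-2 + 2*7*(-⅙)*178)) = 0*(19*(-2 - 1246/3)) = 0*(19*(-1252/3)) = 0*(-23788/3) = 0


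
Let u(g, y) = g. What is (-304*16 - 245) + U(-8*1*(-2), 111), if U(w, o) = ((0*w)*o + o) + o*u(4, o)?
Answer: -4554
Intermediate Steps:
U(w, o) = 5*o (U(w, o) = ((0*w)*o + o) + o*4 = (0*o + o) + 4*o = (0 + o) + 4*o = o + 4*o = 5*o)
(-304*16 - 245) + U(-8*1*(-2), 111) = (-304*16 - 245) + 5*111 = (-4864 - 245) + 555 = -5109 + 555 = -4554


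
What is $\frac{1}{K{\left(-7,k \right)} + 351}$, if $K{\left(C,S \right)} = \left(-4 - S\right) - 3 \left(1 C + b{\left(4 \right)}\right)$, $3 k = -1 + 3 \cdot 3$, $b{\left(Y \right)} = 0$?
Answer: $\frac{3}{1096} \approx 0.0027372$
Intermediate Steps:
$k = \frac{8}{3}$ ($k = \frac{-1 + 3 \cdot 3}{3} = \frac{-1 + 9}{3} = \frac{1}{3} \cdot 8 = \frac{8}{3} \approx 2.6667$)
$K{\left(C,S \right)} = -4 - S - 3 C$ ($K{\left(C,S \right)} = \left(-4 - S\right) - 3 \left(1 C + 0\right) = \left(-4 - S\right) - 3 \left(C + 0\right) = \left(-4 - S\right) - 3 C = -4 - S - 3 C$)
$\frac{1}{K{\left(-7,k \right)} + 351} = \frac{1}{\left(-4 - \frac{8}{3} - -21\right) + 351} = \frac{1}{\left(-4 - \frac{8}{3} + 21\right) + 351} = \frac{1}{\frac{43}{3} + 351} = \frac{1}{\frac{1096}{3}} = \frac{3}{1096}$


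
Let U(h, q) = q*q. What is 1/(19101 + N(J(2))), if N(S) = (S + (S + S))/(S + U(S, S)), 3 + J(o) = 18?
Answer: 16/305619 ≈ 5.2353e-5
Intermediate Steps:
J(o) = 15 (J(o) = -3 + 18 = 15)
U(h, q) = q²
N(S) = 3*S/(S + S²) (N(S) = (S + (S + S))/(S + S²) = (S + 2*S)/(S + S²) = (3*S)/(S + S²) = 3*S/(S + S²))
1/(19101 + N(J(2))) = 1/(19101 + 3/(1 + 15)) = 1/(19101 + 3/16) = 1/(305619/16) = 16/305619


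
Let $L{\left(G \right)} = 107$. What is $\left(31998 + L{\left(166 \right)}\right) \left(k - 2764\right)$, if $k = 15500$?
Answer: $408889280$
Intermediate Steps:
$\left(31998 + L{\left(166 \right)}\right) \left(k - 2764\right) = \left(31998 + 107\right) \left(15500 - 2764\right) = 32105 \cdot 12736 = 408889280$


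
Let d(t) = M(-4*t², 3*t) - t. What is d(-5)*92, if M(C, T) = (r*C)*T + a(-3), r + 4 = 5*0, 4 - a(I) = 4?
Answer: -551540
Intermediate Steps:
a(I) = 0 (a(I) = 4 - 1*4 = 4 - 4 = 0)
r = -4 (r = -4 + 5*0 = -4 + 0 = -4)
M(C, T) = -4*C*T (M(C, T) = (-4*C)*T + 0 = -4*C*T + 0 = -4*C*T)
d(t) = -t + 48*t³ (d(t) = -4*(-4*t²)*3*t - t = 48*t³ - t = -t + 48*t³)
d(-5)*92 = (-1*(-5) + 48*(-5)³)*92 = (5 + 48*(-125))*92 = (5 - 6000)*92 = -5995*92 = -551540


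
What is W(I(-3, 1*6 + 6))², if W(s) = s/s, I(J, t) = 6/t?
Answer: 1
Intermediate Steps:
W(s) = 1
W(I(-3, 1*6 + 6))² = 1² = 1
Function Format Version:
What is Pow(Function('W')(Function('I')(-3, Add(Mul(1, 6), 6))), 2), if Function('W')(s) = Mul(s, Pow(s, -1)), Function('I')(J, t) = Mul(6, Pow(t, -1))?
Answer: 1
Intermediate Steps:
Function('W')(s) = 1
Pow(Function('W')(Function('I')(-3, Add(Mul(1, 6), 6))), 2) = Pow(1, 2) = 1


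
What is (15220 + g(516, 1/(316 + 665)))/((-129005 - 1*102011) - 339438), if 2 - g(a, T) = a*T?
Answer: -2488711/93269229 ≈ -0.026683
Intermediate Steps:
g(a, T) = 2 - T*a (g(a, T) = 2 - a*T = 2 - T*a)
(15220 + g(516, 1/(316 + 665)))/((-129005 - 1*102011) - 339438) = (15220 + (2 - 1*516/(316 + 665)))/((-129005 - 1*102011) - 339438) = (15220 + (2 - 1*516/981))/((-129005 - 102011) - 339438) = (15220 + (2 - 1*1/981*516))/(-231016 - 339438) = (15220 + (2 - 172/327))/(-570454) = (15220 + 482/327)*(-1/570454) = (4977422/327)*(-1/570454) = -2488711/93269229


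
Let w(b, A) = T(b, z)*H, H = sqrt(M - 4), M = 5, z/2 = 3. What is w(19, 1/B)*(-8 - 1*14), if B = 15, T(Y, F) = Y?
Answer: -418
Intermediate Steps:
z = 6 (z = 2*3 = 6)
H = 1 (H = sqrt(5 - 4) = sqrt(1) = 1)
w(b, A) = b (w(b, A) = b*1 = b)
w(19, 1/B)*(-8 - 1*14) = 19*(-8 - 1*14) = 19*(-8 - 14) = 19*(-22) = -418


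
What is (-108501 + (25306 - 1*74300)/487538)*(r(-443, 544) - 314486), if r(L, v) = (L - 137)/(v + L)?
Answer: 840123706152832156/24620669 ≈ 3.4123e+10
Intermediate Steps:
r(L, v) = (-137 + L)/(L + v)
(-108501 + (25306 - 1*74300)/487538)*(r(-443, 544) - 314486) = (-108501 + (25306 - 1*74300)/487538)*((-137 - 443)/(-443 + 544) - 314486) = (-108501 + (25306 - 74300)*(1/487538))*(-580/101 - 314486) = (-108501 - 48994*1/487538)*((1/101)*(-580) - 314486) = (-108501 - 24497/243769)*(-580/101 - 314486) = -26449204766/243769*(-31763666/101) = 840123706152832156/24620669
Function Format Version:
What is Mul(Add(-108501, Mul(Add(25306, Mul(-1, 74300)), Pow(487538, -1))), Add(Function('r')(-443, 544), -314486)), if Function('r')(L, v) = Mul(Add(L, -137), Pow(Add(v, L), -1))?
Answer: Rational(840123706152832156, 24620669) ≈ 3.4123e+10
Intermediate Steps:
Function('r')(L, v) = Mul(Pow(Add(L, v), -1), Add(-137, L)) (Function('r')(L, v) = Mul(Add(-137, L), Pow(Add(L, v), -1)) = Mul(Pow(Add(L, v), -1), Add(-137, L)))
Mul(Add(-108501, Mul(Add(25306, Mul(-1, 74300)), Pow(487538, -1))), Add(Function('r')(-443, 544), -314486)) = Mul(Add(-108501, Mul(Add(25306, Mul(-1, 74300)), Pow(487538, -1))), Add(Mul(Pow(Add(-443, 544), -1), Add(-137, -443)), -314486)) = Mul(Add(-108501, Mul(Add(25306, -74300), Rational(1, 487538))), Add(Mul(Pow(101, -1), -580), -314486)) = Mul(Add(-108501, Mul(-48994, Rational(1, 487538))), Add(Mul(Rational(1, 101), -580), -314486)) = Mul(Add(-108501, Rational(-24497, 243769)), Add(Rational(-580, 101), -314486)) = Mul(Rational(-26449204766, 243769), Rational(-31763666, 101)) = Rational(840123706152832156, 24620669)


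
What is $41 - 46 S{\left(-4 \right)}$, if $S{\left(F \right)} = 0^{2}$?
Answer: $41$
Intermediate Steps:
$S{\left(F \right)} = 0$
$41 - 46 S{\left(-4 \right)} = 41 - 0 = 41 + 0 = 41$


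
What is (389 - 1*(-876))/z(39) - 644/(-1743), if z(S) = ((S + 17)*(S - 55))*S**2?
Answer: 41688029/113113728 ≈ 0.36855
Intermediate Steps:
z(S) = S**2*(-55 + S)*(17 + S) (z(S) = ((17 + S)*(-55 + S))*S**2 = ((-55 + S)*(17 + S))*S**2 = S**2*(-55 + S)*(17 + S))
(389 - 1*(-876))/z(39) - 644/(-1743) = (389 - 1*(-876))/((39**2*(-935 + 39**2 - 38*39))) - 644/(-1743) = (389 + 876)/((1521*(-935 + 1521 - 1482))) - 644*(-1/1743) = 1265/((1521*(-896))) + 92/249 = 1265/(-1362816) + 92/249 = 1265*(-1/1362816) + 92/249 = -1265/1362816 + 92/249 = 41688029/113113728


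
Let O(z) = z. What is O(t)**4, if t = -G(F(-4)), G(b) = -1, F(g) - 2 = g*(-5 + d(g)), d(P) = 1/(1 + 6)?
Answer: 1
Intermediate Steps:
d(P) = 1/7
F(g) = 2 - 34*g/7 (F(g) = 2 + g*(-5 + 1/7) = 2 + g*(-34/7) = 2 - 34*g/7)
t = 1 (t = -1*(-1) = 1)
O(t)**4 = 1**4 = 1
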